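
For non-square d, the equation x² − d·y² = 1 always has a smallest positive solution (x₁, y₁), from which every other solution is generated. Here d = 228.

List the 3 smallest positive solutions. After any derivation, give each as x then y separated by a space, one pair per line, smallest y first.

151 10
45601 3020
13771351 912030

√228 → a₀=15, period (10,30); ℓ=2 even so k=1
step 0: (15, 1)  from 15·(1,0) + (0,1)
step 1: (151, 10)  from 10·(15,1) + (1,0)
fundamental: x₁=151, y₁=10  (since 22801 − 228·100 = 1)
(x_2, y_2) = (151·151 + 228·10·10, 151·10 + 10·151) = (45601, 3020)
(x_3, y_3) = (151·45601 + 228·10·3020, 151·3020 + 10·45601) = (13771351, 912030)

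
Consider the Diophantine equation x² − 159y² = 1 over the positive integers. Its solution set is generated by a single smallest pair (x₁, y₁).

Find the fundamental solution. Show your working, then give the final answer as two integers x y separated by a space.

√159 → a₀=12, period (1,1,1,1,3,1,1,1,1,24); ℓ=10 even so k=9
k=0  a_k=12  p_k/q_k = 12/1
k=1  a_k=1  p_k/q_k = 13/1
k=2  a_k=1  p_k/q_k = 25/2
…
k=4  a_k=1  p_k/q_k = 63/5
k=5  a_k=3  p_k/q_k = 227/18
…
k=8  a_k=1  p_k/q_k = 807/64
k=9  a_k=1  p_k/q_k = 1324/105
→ (1324, 105).  Check: 1324²=1752976, 159·105²=1752975, difference 1.

1324 105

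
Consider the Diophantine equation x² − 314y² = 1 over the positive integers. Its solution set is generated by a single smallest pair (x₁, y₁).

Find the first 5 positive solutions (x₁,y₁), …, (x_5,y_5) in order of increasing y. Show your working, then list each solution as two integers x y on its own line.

392499 22150
308110930001 17387705700
241866463828532499 13649314199066450
189864690372162243720001 10714684347621377411400
149043402212524750531884812499 8411005783500436710995110750

√314 = [17; 1,2,1,1,2,1,34, …], period ℓ=7 (odd) → k=13
a_0=17:  p_0=17·1+0=17,  q_0=17·0+1=1
a_1=1:  p_1=1·17+1=18,  q_1=1·1+0=1
…
a_3=1:  p_3=1·53+18=71,  q_3=1·3+1=4
a_4=1:  p_4=1·71+53=124,  q_4=1·4+3=7
a_5=2:  p_5=2·124+71=319,  q_5=2·7+4=18
…
a_8=1:  p_8=1·15381+443=15824,  q_8=1·868+25=893
…
a_10=1:  p_10=1·47029+15824=62853,  q_10=1·2654+893=3547
…
a_12=2:  p_12=2·109882+62853=282617,  q_12=2·6201+3547=15949
a_13=1:  p_13=1·282617+109882=392499,  q_13=1·15949+6201=22150
fundamental: x₁=392499, y₁=22150  (since 154055465001 − 314·490622500 = 1)
k=2:  x_2 = 392499·392499+314·22150·22150 = 308110930001,  y_2 = 392499·22150+22150·392499 = 17387705700
k=3:  x_3 = 392499·308110930001+314·22150·17387705700 = 241866463828532499,  y_3 = 392499·17387705700+22150·308110930001 = 13649314199066450
k=4:  x_4 = 392499·241866463828532499+314·22150·13649314199066450 = 189864690372162243720001,  y_4 = 392499·13649314199066450+22150·241866463828532499 = 10714684347621377411400
k=5:  x_5 = 392499·189864690372162243720001+314·22150·10714684347621377411400 = 149043402212524750531884812499,  y_5 = 392499·10714684347621377411400+22150·189864690372162243720001 = 8411005783500436710995110750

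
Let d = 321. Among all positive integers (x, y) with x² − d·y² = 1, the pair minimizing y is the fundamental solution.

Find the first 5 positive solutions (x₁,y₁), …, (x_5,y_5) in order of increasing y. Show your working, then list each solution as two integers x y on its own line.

215 12
92449 5160
39752855 2218788
17093635201 954073680
7350223383575 410249463612

[17; 1,10,1,34] for √321; ℓ=4 ⇒ convergent index 3
i=0: a=17 ⇒ p=17, q=1
i=1: a=1 ⇒ p=18, q=1
i=2: a=10 ⇒ p=197, q=11
i=3: a=1 ⇒ p=215, q=12
fundamental: x₁=215, y₁=12  (since 46225 − 321·144 = 1)
k=2:  x_2 = 215·215+321·12·12 = 92449,  y_2 = 215·12+12·215 = 5160
k=3:  x_3 = 215·92449+321·12·5160 = 39752855,  y_3 = 215·5160+12·92449 = 2218788
k=4:  x_4 = 215·39752855+321·12·2218788 = 17093635201,  y_4 = 215·2218788+12·39752855 = 954073680
k=5:  x_5 = 215·17093635201+321·12·954073680 = 7350223383575,  y_5 = 215·954073680+12·17093635201 = 410249463612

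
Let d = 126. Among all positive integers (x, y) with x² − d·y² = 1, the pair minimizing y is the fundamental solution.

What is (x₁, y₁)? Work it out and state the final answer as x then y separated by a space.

√126 = [11; 4,2,4,22, …], period ℓ=4 (even) → k=3
i=0: a=11 ⇒ p=11, q=1
…
i=2: a=2 ⇒ p=101, q=9
i=3: a=4 ⇒ p=449, q=40
(x₁, y₁) = (449, 40);  449² − 126·40² = 1 ✓

449 40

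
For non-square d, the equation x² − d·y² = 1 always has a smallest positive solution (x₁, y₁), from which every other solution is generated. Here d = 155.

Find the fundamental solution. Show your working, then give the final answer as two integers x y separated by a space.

249 20

√155 → a₀=12, period (2,4,2,24); ℓ=4 even so k=3
step 0: (12, 1)  from 12·(1,0) + (0,1)
…
step 2: (112, 9)  from 4·(25,2) + (12,1)
step 3: (249, 20)  from 2·(112,9) + (25,2)
fundamental: x₁=249, y₁=20  (since 62001 − 155·400 = 1)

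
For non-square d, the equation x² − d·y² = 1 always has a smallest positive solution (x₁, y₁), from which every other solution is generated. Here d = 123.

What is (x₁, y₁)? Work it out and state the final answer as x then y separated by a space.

√123 → a₀=11, period (11,22); ℓ=2 even so k=1
a_0=11:  p_0=11·1+0=11,  q_0=11·0+1=1
a_1=11:  p_1=11·11+1=122,  q_1=11·1+0=11
(x₁, y₁) = (122, 11);  122² − 123·11² = 1 ✓

122 11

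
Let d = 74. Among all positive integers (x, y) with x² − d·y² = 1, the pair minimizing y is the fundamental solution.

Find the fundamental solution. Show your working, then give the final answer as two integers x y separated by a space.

d=74: √d = [8; 1,1,1,1,16] (ℓ=5, odd), read p_9/q_9
a_0=8:  p_0=8·1+0=8,  q_0=8·0+1=1
a_1=1:  p_1=1·8+1=9,  q_1=1·1+0=1
…
a_8=1:  p_8=1·1471+757=2228,  q_8=1·171+88=259
a_9=1:  p_9=1·2228+1471=3699,  q_9=1·259+171=430
fundamental: x₁=3699, y₁=430  (since 13682601 − 74·184900 = 1)

3699 430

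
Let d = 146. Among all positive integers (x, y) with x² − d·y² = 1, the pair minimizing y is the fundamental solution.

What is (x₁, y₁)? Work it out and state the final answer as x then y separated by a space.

d=146: √d = [12; 12,24] (ℓ=2, even), read p_1/q_1
step 0: (12, 1)  from 12·(1,0) + (0,1)
step 1: (145, 12)  from 12·(12,1) + (1,0)
fundamental: x₁=145, y₁=12  (since 21025 − 146·144 = 1)

145 12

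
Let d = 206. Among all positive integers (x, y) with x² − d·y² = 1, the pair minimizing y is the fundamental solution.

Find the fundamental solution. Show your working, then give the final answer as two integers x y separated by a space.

59535 4148

d=206: √d = [14; 2,1,5,14,5,1,2,28] (ℓ=8, even), read p_7/q_7
a_0=14:  p_0=14·1+0=14,  q_0=14·0+1=1
…
a_5=5:  p_5=5·3459+244=17539,  q_5=5·241+17=1222
a_6=1:  p_6=1·17539+3459=20998,  q_6=1·1222+241=1463
a_7=2:  p_7=2·20998+17539=59535,  q_7=2·1463+1222=4148
(x₁, y₁) = (59535, 4148);  59535² − 206·4148² = 1 ✓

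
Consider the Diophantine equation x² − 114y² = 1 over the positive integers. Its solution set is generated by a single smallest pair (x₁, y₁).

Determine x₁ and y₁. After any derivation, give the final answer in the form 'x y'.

1025 96

√114 → a₀=10, period (1,2,10,2,1,20); ℓ=6 even so k=5
step 0: (10, 1)  from 10·(1,0) + (0,1)
step 1: (11, 1)  from 1·(10,1) + (1,0)
…
step 4: (694, 65)  from 2·(331,31) + (32,3)
step 5: (1025, 96)  from 1·(694,65) + (331,31)
fundamental: x₁=1025, y₁=96  (since 1050625 − 114·9216 = 1)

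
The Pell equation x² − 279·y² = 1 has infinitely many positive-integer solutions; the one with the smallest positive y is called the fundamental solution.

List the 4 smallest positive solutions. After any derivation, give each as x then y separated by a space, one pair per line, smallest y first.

1520 91
4620799 276640
14047227440 840985509
42703566796801 2556595670720

[16; 1,2,2,1,2,2,1,32] for √279; ℓ=8 ⇒ convergent index 7
i=0: a=16 ⇒ p=16, q=1
…
i=2: a=2 ⇒ p=50, q=3
i=3: a=2 ⇒ p=117, q=7
i=4: a=1 ⇒ p=167, q=10
i=5: a=2 ⇒ p=451, q=27
i=6: a=2 ⇒ p=1069, q=64
i=7: a=1 ⇒ p=1520, q=91
→ (1520, 91).  Check: 1520²=2310400, 279·91²=2310399, difference 1.
(1520+91√279)^2 = 4620799 + 276640√279
(1520+91√279)^3 = 14047227440 + 840985509√279
(1520+91√279)^4 = 42703566796801 + 2556595670720√279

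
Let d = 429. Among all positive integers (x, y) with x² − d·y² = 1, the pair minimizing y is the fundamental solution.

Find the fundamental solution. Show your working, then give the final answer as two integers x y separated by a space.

1524095 73584

[20; 1,2,2,9,1,12,1,9,2,2,1,40] for √429; ℓ=12 ⇒ convergent index 11
i=0: a=20 ⇒ p=20, q=1
i=1: a=1 ⇒ p=21, q=1
…
i=6: a=12 ⇒ p=19511, q=942
…
i=9: a=2 ⇒ p=438459, q=21169
i=10: a=2 ⇒ p=1085636, q=52415
i=11: a=1 ⇒ p=1524095, q=73584
(x₁, y₁) = (1524095, 73584);  1524095² − 429·73584² = 1 ✓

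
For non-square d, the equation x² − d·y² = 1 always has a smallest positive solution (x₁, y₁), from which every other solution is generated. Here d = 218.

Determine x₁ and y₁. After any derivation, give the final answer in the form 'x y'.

√218 → a₀=14, period (1,3,3,1,28); ℓ=5 odd so k=9
k=0  a_k=14  p_k/q_k = 14/1
k=1  a_k=1  p_k/q_k = 15/1
k=2  a_k=3  p_k/q_k = 59/4
…
k=4  a_k=1  p_k/q_k = 251/17
k=5  a_k=28  p_k/q_k = 7220/489
k=6  a_k=1  p_k/q_k = 7471/506
k=7  a_k=3  p_k/q_k = 29633/2007
k=8  a_k=3  p_k/q_k = 96370/6527
k=9  a_k=1  p_k/q_k = 126003/8534
fundamental: x₁=126003, y₁=8534  (since 15876756009 − 218·72829156 = 1)

126003 8534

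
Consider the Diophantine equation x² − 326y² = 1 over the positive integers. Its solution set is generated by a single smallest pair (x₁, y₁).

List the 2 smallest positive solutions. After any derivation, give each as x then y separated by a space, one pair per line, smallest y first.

√326 = [18; 18,36, …], period ℓ=2 (even) → k=1
a_0=18:  p_0=18·1+0=18,  q_0=18·0+1=1
a_1=18:  p_1=18·18+1=325,  q_1=18·1+0=18
(x₁, y₁) = (325, 18);  325² − 326·18² = 1 ✓
k=2:  x_2 = 325·325+326·18·18 = 211249,  y_2 = 325·18+18·325 = 11700

325 18
211249 11700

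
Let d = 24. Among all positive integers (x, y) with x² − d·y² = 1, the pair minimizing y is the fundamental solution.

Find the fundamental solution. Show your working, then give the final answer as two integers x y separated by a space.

√24 → a₀=4, period (1,8); ℓ=2 even so k=1
k=0  a_k=4  p_k/q_k = 4/1
k=1  a_k=1  p_k/q_k = 5/1
(x₁, y₁) = (5, 1);  5² − 24·1² = 1 ✓

5 1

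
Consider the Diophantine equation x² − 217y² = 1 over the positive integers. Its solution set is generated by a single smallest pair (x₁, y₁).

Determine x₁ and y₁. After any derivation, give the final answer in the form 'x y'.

[14; 1,2,1,2,1,…,2,1,28] for √217; ℓ=16 ⇒ convergent index 15
k=0  a_k=14  p_k/q_k = 14/1
k=1  a_k=1  p_k/q_k = 15/1
k=2  a_k=2  p_k/q_k = 44/3
k=3  a_k=1  p_k/q_k = 59/4
k=4  a_k=2  p_k/q_k = 162/11
…
k=6  a_k=1  p_k/q_k = 383/26
k=7  a_k=9  p_k/q_k = 3668/249
k=8  a_k=4  p_k/q_k = 15055/1022
…
k=10  a_k=1  p_k/q_k = 154218/10469
k=11  a_k=1  p_k/q_k = 293381/19916
k=12  a_k=2  p_k/q_k = 740980/50301
…
k=14  a_k=2  p_k/q_k = 2809702/190735
k=15  a_k=1  p_k/q_k = 3844063/260952
→ (3844063, 260952).  Check: 3844063²=14776820347969, 217·260952²=14776820347968, difference 1.

3844063 260952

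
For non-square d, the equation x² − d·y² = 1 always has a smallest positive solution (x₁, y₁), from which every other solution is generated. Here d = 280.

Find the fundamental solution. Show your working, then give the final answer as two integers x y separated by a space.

√280 → a₀=16, period (1,2,1,2,1,32); ℓ=6 even so k=5
k=0  a_k=16  p_k/q_k = 16/1
…
k=2  a_k=2  p_k/q_k = 50/3
k=3  a_k=1  p_k/q_k = 67/4
k=4  a_k=2  p_k/q_k = 184/11
k=5  a_k=1  p_k/q_k = 251/15
(x₁, y₁) = (251, 15);  251² − 280·15² = 1 ✓

251 15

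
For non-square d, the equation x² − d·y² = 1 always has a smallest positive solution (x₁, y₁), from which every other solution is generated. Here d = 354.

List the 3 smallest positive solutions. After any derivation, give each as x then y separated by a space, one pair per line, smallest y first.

258065 13716
133195088449 7079239080
68745981000924305 3653807666346684

[18; 1,4,2,2,18,2,2,4,1,36] for √354; ℓ=10 ⇒ convergent index 9
a_0=18:  p_0=18·1+0=18,  q_0=18·0+1=1
a_1=1:  p_1=1·18+1=19,  q_1=1·1+0=1
a_2=4:  p_2=4·19+18=94,  q_2=4·1+1=5
…
a_5=18:  p_5=18·508+207=9351,  q_5=18·27+11=497
a_6=2:  p_6=2·9351+508=19210,  q_6=2·497+27=1021
a_7=2:  p_7=2·19210+9351=47771,  q_7=2·1021+497=2539
a_8=4:  p_8=4·47771+19210=210294,  q_8=4·2539+1021=11177
a_9=1:  p_9=1·210294+47771=258065,  q_9=1·11177+2539=13716
fundamental: x₁=258065, y₁=13716  (since 66597544225 − 354·188128656 = 1)
(258065+13716√354)^2 = 133195088449 + 7079239080√354
(258065+13716√354)^3 = 68745981000924305 + 3653807666346684√354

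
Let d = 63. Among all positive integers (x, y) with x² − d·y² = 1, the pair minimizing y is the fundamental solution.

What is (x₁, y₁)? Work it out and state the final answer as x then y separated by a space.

8 1

√63 → a₀=7, period (1,14); ℓ=2 even so k=1
i=0: a=7 ⇒ p=7, q=1
i=1: a=1 ⇒ p=8, q=1
fundamental: x₁=8, y₁=1  (since 64 − 63·1 = 1)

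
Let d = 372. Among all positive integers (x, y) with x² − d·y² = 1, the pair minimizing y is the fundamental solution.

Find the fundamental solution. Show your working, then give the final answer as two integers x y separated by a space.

d=372: √d = [19; 3,2,12,2,3,38] (ℓ=6, even), read p_5/q_5
a_0=19:  p_0=19·1+0=19,  q_0=19·0+1=1
…
a_2=2:  p_2=2·58+19=135,  q_2=2·3+1=7
a_3=12:  p_3=12·135+58=1678,  q_3=12·7+3=87
a_4=2:  p_4=2·1678+135=3491,  q_4=2·87+7=181
a_5=3:  p_5=3·3491+1678=12151,  q_5=3·181+87=630
(x₁, y₁) = (12151, 630);  12151² − 372·630² = 1 ✓

12151 630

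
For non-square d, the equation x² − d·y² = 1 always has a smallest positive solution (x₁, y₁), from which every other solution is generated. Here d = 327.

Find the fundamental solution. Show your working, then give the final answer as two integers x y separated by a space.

217 12

√327 → a₀=18, period (12,36); ℓ=2 even so k=1
k=0  a_k=18  p_k/q_k = 18/1
k=1  a_k=12  p_k/q_k = 217/12
(x₁, y₁) = (217, 12);  217² − 327·12² = 1 ✓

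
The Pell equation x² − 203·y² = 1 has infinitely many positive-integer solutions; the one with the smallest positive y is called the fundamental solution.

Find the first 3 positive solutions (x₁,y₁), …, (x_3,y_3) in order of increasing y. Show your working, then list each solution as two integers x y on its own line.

[14; 4,28] for √203; ℓ=2 ⇒ convergent index 1
k=0  a_k=14  p_k/q_k = 14/1
k=1  a_k=4  p_k/q_k = 57/4
→ (57, 4).  Check: 57²=3249, 203·4²=3248, difference 1.
(x_2, y_2) = (57·57 + 203·4·4, 57·4 + 4·57) = (6497, 456)
(x_3, y_3) = (57·6497 + 203·4·456, 57·456 + 4·6497) = (740601, 51980)

57 4
6497 456
740601 51980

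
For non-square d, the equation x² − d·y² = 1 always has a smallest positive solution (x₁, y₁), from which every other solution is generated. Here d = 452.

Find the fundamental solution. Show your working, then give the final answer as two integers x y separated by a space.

1204353 56648

√452 → a₀=21, period (3,1,5,3,10,3,5,1,3,42); ℓ=10 even so k=9
a_0=21:  p_0=21·1+0=21,  q_0=21·0+1=1
…
a_2=1:  p_2=1·64+21=85,  q_2=1·3+1=4
…
a_5=10:  p_5=10·1552+489=16009,  q_5=10·73+23=753
…
a_7=5:  p_7=5·49579+16009=263904,  q_7=5·2332+753=12413
a_8=1:  p_8=1·263904+49579=313483,  q_8=1·12413+2332=14745
a_9=3:  p_9=3·313483+263904=1204353,  q_9=3·14745+12413=56648
fundamental: x₁=1204353, y₁=56648  (since 1450466148609 − 452·3208995904 = 1)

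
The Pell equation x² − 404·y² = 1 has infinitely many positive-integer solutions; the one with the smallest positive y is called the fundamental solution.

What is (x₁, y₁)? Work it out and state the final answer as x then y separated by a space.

201 10

[20; 10,40] for √404; ℓ=2 ⇒ convergent index 1
a_0=20:  p_0=20·1+0=20,  q_0=20·0+1=1
a_1=10:  p_1=10·20+1=201,  q_1=10·1+0=10
fundamental: x₁=201, y₁=10  (since 40401 − 404·100 = 1)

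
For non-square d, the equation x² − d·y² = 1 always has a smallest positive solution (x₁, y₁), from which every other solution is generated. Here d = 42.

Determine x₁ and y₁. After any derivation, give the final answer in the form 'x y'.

√42 → a₀=6, period (2,12); ℓ=2 even so k=1
step 0: (6, 1)  from 6·(1,0) + (0,1)
step 1: (13, 2)  from 2·(6,1) + (1,0)
fundamental: x₁=13, y₁=2  (since 169 − 42·4 = 1)

13 2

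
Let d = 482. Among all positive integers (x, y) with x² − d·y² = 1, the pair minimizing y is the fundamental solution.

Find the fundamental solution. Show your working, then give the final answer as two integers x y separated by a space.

483 22

√482 = [21; 1,20,1,42, …], period ℓ=4 (even) → k=3
i=0: a=21 ⇒ p=21, q=1
i=1: a=1 ⇒ p=22, q=1
i=2: a=20 ⇒ p=461, q=21
i=3: a=1 ⇒ p=483, q=22
fundamental: x₁=483, y₁=22  (since 233289 − 482·484 = 1)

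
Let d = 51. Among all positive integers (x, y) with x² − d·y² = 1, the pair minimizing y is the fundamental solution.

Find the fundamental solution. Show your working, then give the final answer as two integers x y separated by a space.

50 7

[7; 7,14] for √51; ℓ=2 ⇒ convergent index 1
k=0  a_k=7  p_k/q_k = 7/1
k=1  a_k=7  p_k/q_k = 50/7
→ (50, 7).  Check: 50²=2500, 51·7²=2499, difference 1.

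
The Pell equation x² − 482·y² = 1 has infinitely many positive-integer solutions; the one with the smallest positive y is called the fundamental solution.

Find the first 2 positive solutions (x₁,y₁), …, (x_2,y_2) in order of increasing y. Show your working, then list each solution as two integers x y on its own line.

483 22
466577 21252

√482 → a₀=21, period (1,20,1,42); ℓ=4 even so k=3
a_0=21:  p_0=21·1+0=21,  q_0=21·0+1=1
…
a_2=20:  p_2=20·22+21=461,  q_2=20·1+1=21
a_3=1:  p_3=1·461+22=483,  q_3=1·21+1=22
fundamental: x₁=483, y₁=22  (since 233289 − 482·484 = 1)
k=2:  x_2 = 483·483+482·22·22 = 466577,  y_2 = 483·22+22·483 = 21252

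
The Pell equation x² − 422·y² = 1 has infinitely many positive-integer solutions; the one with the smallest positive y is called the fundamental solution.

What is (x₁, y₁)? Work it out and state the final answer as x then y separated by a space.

7022501 341850

[20; 1,1,5,2,1,…,1,1,40] for √422; ℓ=14 ⇒ convergent index 13
k=0  a_k=20  p_k/q_k = 20/1
k=1  a_k=1  p_k/q_k = 21/1
k=2  a_k=1  p_k/q_k = 41/2
k=3  a_k=5  p_k/q_k = 226/11
…
k=5  a_k=1  p_k/q_k = 719/35
k=6  a_k=3  p_k/q_k = 2650/129
k=7  a_k=20  p_k/q_k = 53719/2615
k=8  a_k=3  p_k/q_k = 163807/7974
k=9  a_k=1  p_k/q_k = 217526/10589
k=10  a_k=2  p_k/q_k = 598859/29152
…
k=12  a_k=1  p_k/q_k = 3810680/185501
k=13  a_k=1  p_k/q_k = 7022501/341850
→ (7022501, 341850).  Check: 7022501²=49315520295001, 422·341850²=49315520295000, difference 1.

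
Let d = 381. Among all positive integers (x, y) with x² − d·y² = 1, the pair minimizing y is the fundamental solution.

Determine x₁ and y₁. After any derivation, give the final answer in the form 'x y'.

1015 52

d=381: √d = [19; 1,1,12,1,1,38] (ℓ=6, even), read p_5/q_5
a_0=19:  p_0=19·1+0=19,  q_0=19·0+1=1
a_1=1:  p_1=1·19+1=20,  q_1=1·1+0=1
a_2=1:  p_2=1·20+19=39,  q_2=1·1+1=2
…
a_4=1:  p_4=1·488+39=527,  q_4=1·25+2=27
a_5=1:  p_5=1·527+488=1015,  q_5=1·27+25=52
(x₁, y₁) = (1015, 52);  1015² − 381·52² = 1 ✓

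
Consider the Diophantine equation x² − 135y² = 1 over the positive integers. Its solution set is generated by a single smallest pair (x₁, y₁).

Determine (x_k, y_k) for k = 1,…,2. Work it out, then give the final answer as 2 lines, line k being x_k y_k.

√135 = [11; 1,1,1,1,1,1,1,22, …], period ℓ=8 (even) → k=7
step 0: (11, 1)  from 11·(1,0) + (0,1)
…
step 4: (58, 5)  from 1·(35,3) + (23,2)
…
step 6: (151, 13)  from 1·(93,8) + (58,5)
step 7: (244, 21)  from 1·(151,13) + (93,8)
→ (244, 21).  Check: 244²=59536, 135·21²=59535, difference 1.
(244+21√135)^2 = 119071 + 10248√135

244 21
119071 10248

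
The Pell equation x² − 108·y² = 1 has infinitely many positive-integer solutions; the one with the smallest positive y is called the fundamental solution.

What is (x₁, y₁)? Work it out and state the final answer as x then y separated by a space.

√108 → a₀=10, period (2,1,1,4,1,1,2,20); ℓ=8 even so k=7
k=0  a_k=10  p_k/q_k = 10/1
k=1  a_k=2  p_k/q_k = 21/2
k=2  a_k=1  p_k/q_k = 31/3
…
k=5  a_k=1  p_k/q_k = 291/28
k=6  a_k=1  p_k/q_k = 530/51
k=7  a_k=2  p_k/q_k = 1351/130
fundamental: x₁=1351, y₁=130  (since 1825201 − 108·16900 = 1)

1351 130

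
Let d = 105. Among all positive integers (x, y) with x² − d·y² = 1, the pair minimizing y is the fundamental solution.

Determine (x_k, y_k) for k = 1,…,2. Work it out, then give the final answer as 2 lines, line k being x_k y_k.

√105 = [10; 4,20, …], period ℓ=2 (even) → k=1
step 0: (10, 1)  from 10·(1,0) + (0,1)
step 1: (41, 4)  from 4·(10,1) + (1,0)
(x₁, y₁) = (41, 4);  41² − 105·4² = 1 ✓
(x_2, y_2) = (41·41 + 105·4·4, 41·4 + 4·41) = (3361, 328)

41 4
3361 328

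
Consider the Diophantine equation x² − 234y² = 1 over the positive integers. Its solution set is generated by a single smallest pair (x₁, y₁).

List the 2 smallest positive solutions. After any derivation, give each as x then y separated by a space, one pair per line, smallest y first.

√234 → a₀=15, period (3,2,1,2,1,2,3,30); ℓ=8 even so k=7
step 0: (15, 1)  from 15·(1,0) + (0,1)
step 1: (46, 3)  from 3·(15,1) + (1,0)
step 2: (107, 7)  from 2·(46,3) + (15,1)
step 3: (153, 10)  from 1·(107,7) + (46,3)
…
step 5: (566, 37)  from 1·(413,27) + (153,10)
step 6: (1545, 101)  from 2·(566,37) + (413,27)
step 7: (5201, 340)  from 3·(1545,101) + (566,37)
fundamental: x₁=5201, y₁=340  (since 27050401 − 234·115600 = 1)
(5201+340√234)^2 = 54100801 + 3536680√234

5201 340
54100801 3536680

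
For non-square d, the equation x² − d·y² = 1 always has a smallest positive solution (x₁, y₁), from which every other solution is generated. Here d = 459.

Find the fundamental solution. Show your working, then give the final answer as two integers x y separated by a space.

499850 23331

√459 = [21; 2,2,1,4,21,4,1,2,2,42, …], period ℓ=10 (even) → k=9
step 0: (21, 1)  from 21·(1,0) + (0,1)
…
step 4: (707, 33)  from 4·(150,7) + (107,5)
step 5: (14997, 700)  from 21·(707,33) + (150,7)
…
step 8: (212079, 9899)  from 2·(75692,3533) + (60695,2833)
step 9: (499850, 23331)  from 2·(212079,9899) + (75692,3533)
(x₁, y₁) = (499850, 23331);  499850² − 459·23331² = 1 ✓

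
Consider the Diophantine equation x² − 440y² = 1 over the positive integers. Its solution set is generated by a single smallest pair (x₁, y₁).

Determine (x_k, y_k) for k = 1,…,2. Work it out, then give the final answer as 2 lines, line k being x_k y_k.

d=440: √d = [20; 1,40] (ℓ=2, even), read p_1/q_1
i=0: a=20 ⇒ p=20, q=1
i=1: a=1 ⇒ p=21, q=1
(x₁, y₁) = (21, 1);  21² − 440·1² = 1 ✓
k=2:  x_2 = 21·21+440·1·1 = 881,  y_2 = 21·1+1·21 = 42

21 1
881 42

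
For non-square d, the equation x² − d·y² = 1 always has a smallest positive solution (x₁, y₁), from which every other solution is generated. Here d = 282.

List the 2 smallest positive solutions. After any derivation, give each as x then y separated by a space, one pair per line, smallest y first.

√282 = [16; 1,3,1,4,1,3,1,32, …], period ℓ=8 (even) → k=7
a_0=16:  p_0=16·1+0=16,  q_0=16·0+1=1
a_1=1:  p_1=1·16+1=17,  q_1=1·1+0=1
a_2=3:  p_2=3·17+16=67,  q_2=3·1+1=4
a_3=1:  p_3=1·67+17=84,  q_3=1·4+1=5
a_4=4:  p_4=4·84+67=403,  q_4=4·5+4=24
a_5=1:  p_5=1·403+84=487,  q_5=1·24+5=29
a_6=3:  p_6=3·487+403=1864,  q_6=3·29+24=111
a_7=1:  p_7=1·1864+487=2351,  q_7=1·111+29=140
→ (2351, 140).  Check: 2351²=5527201, 282·140²=5527200, difference 1.
(x_2, y_2) = (2351·2351 + 282·140·140, 2351·140 + 140·2351) = (11054401, 658280)

2351 140
11054401 658280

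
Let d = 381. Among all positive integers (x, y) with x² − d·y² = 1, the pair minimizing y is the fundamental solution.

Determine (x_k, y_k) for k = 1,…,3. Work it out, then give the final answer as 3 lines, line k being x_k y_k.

1015 52
2060449 105560
4182710455 214286748

√381 → a₀=19, period (1,1,12,1,1,38); ℓ=6 even so k=5
step 0: (19, 1)  from 19·(1,0) + (0,1)
…
step 2: (39, 2)  from 1·(20,1) + (19,1)
…
step 4: (527, 27)  from 1·(488,25) + (39,2)
step 5: (1015, 52)  from 1·(527,27) + (488,25)
fundamental: x₁=1015, y₁=52  (since 1030225 − 381·2704 = 1)
(1015+52√381)^2 = 2060449 + 105560√381
(1015+52√381)^3 = 4182710455 + 214286748√381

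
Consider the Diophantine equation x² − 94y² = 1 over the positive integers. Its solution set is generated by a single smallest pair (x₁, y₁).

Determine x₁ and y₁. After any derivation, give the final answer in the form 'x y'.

√94 → a₀=9, period (1,2,3,1,1,…,2,1,18); ℓ=16 even so k=15
a_0=9:  p_0=9·1+0=9,  q_0=9·0+1=1
…
a_2=2:  p_2=2·10+9=29,  q_2=2·1+1=3
a_3=3:  p_3=3·29+10=97,  q_3=3·3+1=10
a_4=1:  p_4=1·97+29=126,  q_4=1·10+3=13
a_5=1:  p_5=1·126+97=223,  q_5=1·13+10=23
a_6=5:  p_6=5·223+126=1241,  q_6=5·23+13=128
a_7=1:  p_7=1·1241+223=1464,  q_7=1·128+23=151
a_8=8:  p_8=8·1464+1241=12953,  q_8=8·151+128=1336
a_9=1:  p_9=1·12953+1464=14417,  q_9=1·1336+151=1487
a_10=5:  p_10=5·14417+12953=85038,  q_10=5·1487+1336=8771
a_11=1:  p_11=1·85038+14417=99455,  q_11=1·8771+1487=10258
a_12=1:  p_12=1·99455+85038=184493,  q_12=1·10258+8771=19029
a_13=3:  p_13=3·184493+99455=652934,  q_13=3·19029+10258=67345
a_14=2:  p_14=2·652934+184493=1490361,  q_14=2·67345+19029=153719
a_15=1:  p_15=1·1490361+652934=2143295,  q_15=1·153719+67345=221064
→ (2143295, 221064).  Check: 2143295²=4593713457025, 94·221064²=4593713457024, difference 1.

2143295 221064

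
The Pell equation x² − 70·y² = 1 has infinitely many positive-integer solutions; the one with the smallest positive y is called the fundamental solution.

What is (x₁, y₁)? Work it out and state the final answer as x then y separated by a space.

√70 = [8; 2,1,2,1,2,16, …], period ℓ=6 (even) → k=5
step 0: (8, 1)  from 8·(1,0) + (0,1)
step 1: (17, 2)  from 2·(8,1) + (1,0)
step 2: (25, 3)  from 1·(17,2) + (8,1)
step 3: (67, 8)  from 2·(25,3) + (17,2)
step 4: (92, 11)  from 1·(67,8) + (25,3)
step 5: (251, 30)  from 2·(92,11) + (67,8)
→ (251, 30).  Check: 251²=63001, 70·30²=63000, difference 1.

251 30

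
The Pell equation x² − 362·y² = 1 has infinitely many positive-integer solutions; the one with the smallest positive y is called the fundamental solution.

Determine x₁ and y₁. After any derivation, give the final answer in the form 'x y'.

723 38

[19; 38] for √362; ℓ=1 ⇒ convergent index 1
i=0: a=19 ⇒ p=19, q=1
i=1: a=38 ⇒ p=723, q=38
fundamental: x₁=723, y₁=38  (since 522729 − 362·1444 = 1)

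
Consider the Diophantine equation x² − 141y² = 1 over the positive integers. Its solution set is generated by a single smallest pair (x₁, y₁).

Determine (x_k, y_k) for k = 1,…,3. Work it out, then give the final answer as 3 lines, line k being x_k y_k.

95 8
18049 1520
3429215 288792

d=141: √d = [11; 1,6,1,22] (ℓ=4, even), read p_3/q_3
step 0: (11, 1)  from 11·(1,0) + (0,1)
…
step 2: (83, 7)  from 6·(12,1) + (11,1)
step 3: (95, 8)  from 1·(83,7) + (12,1)
(x₁, y₁) = (95, 8);  95² − 141·8² = 1 ✓
n=2: (95,8)∘(95,8) = (95·95+141·8·8, 95·8+8·95) = (18049,1520)
n=3: (18049,1520)∘(95,8) = (95·18049+141·8·1520, 95·1520+8·18049) = (3429215,288792)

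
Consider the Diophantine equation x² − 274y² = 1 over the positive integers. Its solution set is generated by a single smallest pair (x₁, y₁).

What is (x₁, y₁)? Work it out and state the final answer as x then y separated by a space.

3959299 239190

√274 = [16; 1,1,4,4,1,1,32, …], period ℓ=7 (odd) → k=13
a_0=16:  p_0=16·1+0=16,  q_0=16·0+1=1
…
a_2=1:  p_2=1·17+16=33,  q_2=1·1+1=2
a_3=4:  p_3=4·33+17=149,  q_3=4·2+1=9
…
a_7=32:  p_7=32·1407+778=45802,  q_7=32·85+47=2767
a_8=1:  p_8=1·45802+1407=47209,  q_8=1·2767+85=2852
a_9=1:  p_9=1·47209+45802=93011,  q_9=1·2852+2767=5619
…
a_11=4:  p_11=4·419253+93011=1770023,  q_11=4·25328+5619=106931
a_12=1:  p_12=1·1770023+419253=2189276,  q_12=1·106931+25328=132259
a_13=1:  p_13=1·2189276+1770023=3959299,  q_13=1·132259+106931=239190
fundamental: x₁=3959299, y₁=239190  (since 15676048571401 − 274·57211856100 = 1)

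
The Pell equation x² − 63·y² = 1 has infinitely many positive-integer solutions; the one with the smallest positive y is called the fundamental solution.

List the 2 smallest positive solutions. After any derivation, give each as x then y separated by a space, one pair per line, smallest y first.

d=63: √d = [7; 1,14] (ℓ=2, even), read p_1/q_1
a_0=7:  p_0=7·1+0=7,  q_0=7·0+1=1
a_1=1:  p_1=1·7+1=8,  q_1=1·1+0=1
fundamental: x₁=8, y₁=1  (since 64 − 63·1 = 1)
(8+1√63)^2 = 127 + 16√63

8 1
127 16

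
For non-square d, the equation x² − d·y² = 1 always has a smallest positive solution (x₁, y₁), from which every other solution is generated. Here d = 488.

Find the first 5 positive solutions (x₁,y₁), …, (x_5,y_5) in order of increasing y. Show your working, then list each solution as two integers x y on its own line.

√488 → a₀=22, period (11,44); ℓ=2 even so k=1
k=0  a_k=22  p_k/q_k = 22/1
k=1  a_k=11  p_k/q_k = 243/11
→ (243, 11).  Check: 243²=59049, 488·11²=59048, difference 1.
k=2:  x_2 = 243·243+488·11·11 = 118097,  y_2 = 243·11+11·243 = 5346
k=3:  x_3 = 243·118097+488·11·5346 = 57394899,  y_3 = 243·5346+11·118097 = 2598145
k=4:  x_4 = 243·57394899+488·11·2598145 = 27893802817,  y_4 = 243·2598145+11·57394899 = 1262693124
k=5:  x_5 = 243·27893802817+488·11·1262693124 = 13556330774163,  y_5 = 243·1262693124+11·27893802817 = 613666260119

243 11
118097 5346
57394899 2598145
27893802817 1262693124
13556330774163 613666260119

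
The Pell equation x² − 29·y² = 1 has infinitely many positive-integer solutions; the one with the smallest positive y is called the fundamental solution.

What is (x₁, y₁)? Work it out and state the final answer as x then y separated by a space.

d=29: √d = [5; 2,1,1,2,10] (ℓ=5, odd), read p_9/q_9
step 0: (5, 1)  from 5·(1,0) + (0,1)
…
step 2: (16, 3)  from 1·(11,2) + (5,1)
step 3: (27, 5)  from 1·(16,3) + (11,2)
…
step 8: (3775, 701)  from 1·(2251,418) + (1524,283)
step 9: (9801, 1820)  from 2·(3775,701) + (2251,418)
(x₁, y₁) = (9801, 1820);  9801² − 29·1820² = 1 ✓

9801 1820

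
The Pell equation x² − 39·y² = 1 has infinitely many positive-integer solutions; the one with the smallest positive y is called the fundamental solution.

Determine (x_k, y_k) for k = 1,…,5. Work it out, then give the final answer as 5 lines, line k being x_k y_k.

25 4
1249 200
62425 9996
3120001 499600
155937625 24970004

√39 → a₀=6, period (4,12); ℓ=2 even so k=1
step 0: (6, 1)  from 6·(1,0) + (0,1)
step 1: (25, 4)  from 4·(6,1) + (1,0)
→ (25, 4).  Check: 25²=625, 39·4²=624, difference 1.
(25+4√39)^2 = 1249 + 200√39
(25+4√39)^3 = 62425 + 9996√39
(25+4√39)^4 = 3120001 + 499600√39
(25+4√39)^5 = 155937625 + 24970004√39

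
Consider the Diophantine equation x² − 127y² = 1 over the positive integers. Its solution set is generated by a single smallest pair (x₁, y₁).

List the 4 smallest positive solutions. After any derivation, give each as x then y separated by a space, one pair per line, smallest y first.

√127 = [11; 3,1,2,2,7,11,7,2,2,1,3,22, …], period ℓ=12 (even) → k=11
i=0: a=11 ⇒ p=11, q=1
…
i=6: a=11 ⇒ p=24218, q=2149
…
i=10: a=1 ⇒ p=1274561, q=113099
i=11: a=3 ⇒ p=4730624, q=419775
→ (4730624, 419775).  Check: 4730624²=22378803429376, 127·419775²=22378803429375, difference 1.
(x_2, y_2) = (4730624·4730624 + 127·419775·419775, 4730624·419775 + 419775·4730624) = (44757606858751, 3971595379200)
(x_3, y_3) = (4730624·44757606858751 + 127·419775·3971595379200, 4730624·3971595379200 + 419775·44757606858751) = (423462818377139450624, 37576248838264821825)
(x_4, y_4) = (4730624·423462818377139450624 + 127·419775·37576248838264821825, 4730624·37576248838264821825 + 419775·423462818377139450624) = (4006486743445029115330560001, 355518209168531397366758400)

4730624 419775
44757606858751 3971595379200
423462818377139450624 37576248838264821825
4006486743445029115330560001 355518209168531397366758400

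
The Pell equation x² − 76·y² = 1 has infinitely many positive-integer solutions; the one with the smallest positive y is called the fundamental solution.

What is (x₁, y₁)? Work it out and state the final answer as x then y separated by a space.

√76 → a₀=8, period (1,2,1,1,5,4,5,1,1,2,1,16); ℓ=12 even so k=11
step 0: (8, 1)  from 8·(1,0) + (0,1)
step 1: (9, 1)  from 1·(8,1) + (1,0)
…
step 3: (35, 4)  from 1·(26,3) + (9,1)
…
step 5: (340, 39)  from 5·(61,7) + (35,4)
step 6: (1421, 163)  from 4·(340,39) + (61,7)
…
step 8: (8866, 1017)  from 1·(7445,854) + (1421,163)
step 9: (16311, 1871)  from 1·(8866,1017) + (7445,854)
step 10: (41488, 4759)  from 2·(16311,1871) + (8866,1017)
step 11: (57799, 6630)  from 1·(41488,4759) + (16311,1871)
fundamental: x₁=57799, y₁=6630  (since 3340724401 − 76·43956900 = 1)

57799 6630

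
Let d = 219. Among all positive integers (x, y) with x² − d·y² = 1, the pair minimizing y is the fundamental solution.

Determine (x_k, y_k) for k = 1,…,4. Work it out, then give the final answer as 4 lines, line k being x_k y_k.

[14; 1,3,1,28] for √219; ℓ=4 ⇒ convergent index 3
k=0  a_k=14  p_k/q_k = 14/1
…
k=2  a_k=3  p_k/q_k = 59/4
k=3  a_k=1  p_k/q_k = 74/5
→ (74, 5).  Check: 74²=5476, 219·5²=5475, difference 1.
(74+5√219)^2 = 10951 + 740√219
(74+5√219)^3 = 1620674 + 109515√219
(74+5√219)^4 = 239848801 + 16207480√219

74 5
10951 740
1620674 109515
239848801 16207480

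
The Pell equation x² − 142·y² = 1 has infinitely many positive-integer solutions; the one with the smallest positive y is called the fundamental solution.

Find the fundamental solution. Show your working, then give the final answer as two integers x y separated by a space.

143 12

d=142: √d = [11; 1,10,1,22] (ℓ=4, even), read p_3/q_3
k=0  a_k=11  p_k/q_k = 11/1
…
k=2  a_k=10  p_k/q_k = 131/11
k=3  a_k=1  p_k/q_k = 143/12
fundamental: x₁=143, y₁=12  (since 20449 − 142·144 = 1)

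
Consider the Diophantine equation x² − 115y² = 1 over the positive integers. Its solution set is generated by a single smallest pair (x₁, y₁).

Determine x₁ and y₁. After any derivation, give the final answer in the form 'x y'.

1126 105

[10; 1,2,1,1,1,1,1,2,1,20] for √115; ℓ=10 ⇒ convergent index 9
k=0  a_k=10  p_k/q_k = 10/1
k=1  a_k=1  p_k/q_k = 11/1
k=2  a_k=2  p_k/q_k = 32/3
…
k=4  a_k=1  p_k/q_k = 75/7
…
k=7  a_k=1  p_k/q_k = 311/29
k=8  a_k=2  p_k/q_k = 815/76
k=9  a_k=1  p_k/q_k = 1126/105
fundamental: x₁=1126, y₁=105  (since 1267876 − 115·11025 = 1)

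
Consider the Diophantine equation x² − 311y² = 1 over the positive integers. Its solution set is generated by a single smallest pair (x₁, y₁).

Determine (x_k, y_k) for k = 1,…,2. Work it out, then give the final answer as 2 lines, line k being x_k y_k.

16883880 957397
570130807708799 32329152120720

[17; 1,1,1,2,1,…,1,1,34] for √311; ℓ=16 ⇒ convergent index 15
a_0=17:  p_0=17·1+0=17,  q_0=17·0+1=1
a_1=1:  p_1=1·17+1=18,  q_1=1·1+0=1
…
a_4=2:  p_4=2·53+35=141,  q_4=2·3+2=8
a_5=1:  p_5=1·141+53=194,  q_5=1·8+3=11
…
a_7=3:  p_7=3·1305+194=4109,  q_7=3·74+11=233
a_8=17:  p_8=17·4109+1305=71158,  q_8=17·233+74=4035
a_9=3:  p_9=3·71158+4109=217583,  q_9=3·4035+233=12338
a_10=6:  p_10=6·217583+71158=1376656,  q_10=6·12338+4035=78063
a_11=1:  p_11=1·1376656+217583=1594239,  q_11=1·78063+12338=90401
a_12=2:  p_12=2·1594239+1376656=4565134,  q_12=2·90401+78063=258865
a_13=1:  p_13=1·4565134+1594239=6159373,  q_13=1·258865+90401=349266
a_14=1:  p_14=1·6159373+4565134=10724507,  q_14=1·349266+258865=608131
a_15=1:  p_15=1·10724507+6159373=16883880,  q_15=1·608131+349266=957397
fundamental: x₁=16883880, y₁=957397  (since 285065403854400 − 311·916609015609 = 1)
k=2:  x_2 = 16883880·16883880+311·957397·957397 = 570130807708799,  y_2 = 16883880·957397+957397·16883880 = 32329152120720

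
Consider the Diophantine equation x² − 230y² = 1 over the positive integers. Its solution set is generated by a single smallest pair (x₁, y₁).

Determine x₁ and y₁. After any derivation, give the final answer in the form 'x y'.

d=230: √d = [15; 6,30] (ℓ=2, even), read p_1/q_1
i=0: a=15 ⇒ p=15, q=1
i=1: a=6 ⇒ p=91, q=6
(x₁, y₁) = (91, 6);  91² − 230·6² = 1 ✓

91 6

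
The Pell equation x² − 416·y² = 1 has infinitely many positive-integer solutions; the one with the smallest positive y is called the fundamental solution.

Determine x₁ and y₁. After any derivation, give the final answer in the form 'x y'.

√416 → a₀=20, period (2,1,1,9,1,1,2,40); ℓ=8 even so k=7
a_0=20:  p_0=20·1+0=20,  q_0=20·0+1=1
…
a_2=1:  p_2=1·41+20=61,  q_2=1·2+1=3
a_3=1:  p_3=1·61+41=102,  q_3=1·3+2=5
…
a_5=1:  p_5=1·979+102=1081,  q_5=1·48+5=53
a_6=1:  p_6=1·1081+979=2060,  q_6=1·53+48=101
a_7=2:  p_7=2·2060+1081=5201,  q_7=2·101+53=255
(x₁, y₁) = (5201, 255);  5201² − 416·255² = 1 ✓

5201 255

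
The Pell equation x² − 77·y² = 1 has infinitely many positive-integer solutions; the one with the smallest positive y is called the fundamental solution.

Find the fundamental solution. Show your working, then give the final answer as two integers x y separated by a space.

351 40

√77 → a₀=8, period (1,3,2,3,1,16); ℓ=6 even so k=5
step 0: (8, 1)  from 8·(1,0) + (0,1)
step 1: (9, 1)  from 1·(8,1) + (1,0)
…
step 3: (79, 9)  from 2·(35,4) + (9,1)
step 4: (272, 31)  from 3·(79,9) + (35,4)
step 5: (351, 40)  from 1·(272,31) + (79,9)
→ (351, 40).  Check: 351²=123201, 77·40²=123200, difference 1.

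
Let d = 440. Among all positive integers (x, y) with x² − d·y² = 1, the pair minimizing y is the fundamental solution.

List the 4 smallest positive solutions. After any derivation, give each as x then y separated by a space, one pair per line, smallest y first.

√440 → a₀=20, period (1,40); ℓ=2 even so k=1
i=0: a=20 ⇒ p=20, q=1
i=1: a=1 ⇒ p=21, q=1
→ (21, 1).  Check: 21²=441, 440·1²=440, difference 1.
n=2: (21,1)∘(21,1) = (21·21+440·1·1, 21·1+1·21) = (881,42)
n=3: (881,42)∘(21,1) = (21·881+440·1·42, 21·42+1·881) = (36981,1763)
n=4: (36981,1763)∘(21,1) = (21·36981+440·1·1763, 21·1763+1·36981) = (1552321,74004)

21 1
881 42
36981 1763
1552321 74004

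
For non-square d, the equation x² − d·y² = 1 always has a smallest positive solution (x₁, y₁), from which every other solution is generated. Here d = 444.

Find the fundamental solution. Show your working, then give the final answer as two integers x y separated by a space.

295 14

[21; 14,42] for √444; ℓ=2 ⇒ convergent index 1
k=0  a_k=21  p_k/q_k = 21/1
k=1  a_k=14  p_k/q_k = 295/14
→ (295, 14).  Check: 295²=87025, 444·14²=87024, difference 1.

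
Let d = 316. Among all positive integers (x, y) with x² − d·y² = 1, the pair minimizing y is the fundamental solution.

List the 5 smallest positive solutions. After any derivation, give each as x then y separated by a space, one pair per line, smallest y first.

12799 720
327628801 18430560
8386642035199 471785474160
214681262489395201 12076764549117120
5495410948816896319999 309141018456514563600

√316 = [17; 1,3,2,8,2,3,1,34, …], period ℓ=8 (even) → k=7
step 0: (17, 1)  from 17·(1,0) + (0,1)
…
step 3: (160, 9)  from 2·(71,4) + (18,1)
step 4: (1351, 76)  from 8·(160,9) + (71,4)
…
step 6: (9937, 559)  from 3·(2862,161) + (1351,76)
step 7: (12799, 720)  from 1·(9937,559) + (2862,161)
(x₁, y₁) = (12799, 720);  12799² − 316·720² = 1 ✓
k=2:  x_2 = 12799·12799+316·720·720 = 327628801,  y_2 = 12799·720+720·12799 = 18430560
k=3:  x_3 = 12799·327628801+316·720·18430560 = 8386642035199,  y_3 = 12799·18430560+720·327628801 = 471785474160
k=4:  x_4 = 12799·8386642035199+316·720·471785474160 = 214681262489395201,  y_4 = 12799·471785474160+720·8386642035199 = 12076764549117120
k=5:  x_5 = 12799·214681262489395201+316·720·12076764549117120 = 5495410948816896319999,  y_5 = 12799·12076764549117120+720·214681262489395201 = 309141018456514563600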